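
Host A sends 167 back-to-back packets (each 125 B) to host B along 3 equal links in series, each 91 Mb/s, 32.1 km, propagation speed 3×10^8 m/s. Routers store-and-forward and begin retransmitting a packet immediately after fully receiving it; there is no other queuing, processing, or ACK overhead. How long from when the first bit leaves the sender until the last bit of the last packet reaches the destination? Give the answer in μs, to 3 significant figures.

2180 μs

Per-hop transmission t_tx = L/R = 1000/91000000 = 10.989 μs.
Per-hop propagation t_prop = 32100/300000000 = 107 μs.
Pipeline fill: first packet needs 3·t_tx to clear all hops; remaining 166 packets each add one t_tx.
Total = (3+167-1)·t_tx + 3·t_prop = 169·10.989 + 3·107 = 2180 μs.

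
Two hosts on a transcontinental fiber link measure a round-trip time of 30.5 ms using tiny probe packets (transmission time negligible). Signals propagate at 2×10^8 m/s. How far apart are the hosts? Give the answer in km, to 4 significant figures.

One-way propagation = RTT/2 = 15.25 ms.
d = s × t = 200000000 × 0.01525 = 3050 km.

3050 km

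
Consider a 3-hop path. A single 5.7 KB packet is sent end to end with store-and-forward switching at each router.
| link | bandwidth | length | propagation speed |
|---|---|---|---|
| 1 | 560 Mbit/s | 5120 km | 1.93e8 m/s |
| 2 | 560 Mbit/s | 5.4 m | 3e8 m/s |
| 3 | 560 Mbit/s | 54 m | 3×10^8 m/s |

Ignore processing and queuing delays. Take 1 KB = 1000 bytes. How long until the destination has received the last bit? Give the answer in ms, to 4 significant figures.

26.77 ms

L = 45600 bits.
Transmission delay per hop = L/R = 45600/560000000 = 0.0814286 ms; 3 hops → 0.244286 ms.
Propagation delays (d/s per hop): 26.5285, 1.8e-05, 0.00018 ms; sum = 26.5287 ms.
End-to-end = 26.77 ms.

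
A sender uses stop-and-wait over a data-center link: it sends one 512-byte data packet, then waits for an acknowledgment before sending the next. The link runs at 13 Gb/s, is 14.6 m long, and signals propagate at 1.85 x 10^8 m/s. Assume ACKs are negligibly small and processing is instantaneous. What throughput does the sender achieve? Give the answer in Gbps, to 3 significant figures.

t_tx = L/R = 4096/13000000000 = 3.15077e-07 s.
t_prop = 14.6/185000000 = 7.89189e-08 s; RTT = 1.57838e-07 s.
Cycle = t_tx + RTT = 4.72915e-07 s.
Throughput = L / cycle = 4096 / 4.72915e-07 = 8.66 Gbps.

8.66 Gbps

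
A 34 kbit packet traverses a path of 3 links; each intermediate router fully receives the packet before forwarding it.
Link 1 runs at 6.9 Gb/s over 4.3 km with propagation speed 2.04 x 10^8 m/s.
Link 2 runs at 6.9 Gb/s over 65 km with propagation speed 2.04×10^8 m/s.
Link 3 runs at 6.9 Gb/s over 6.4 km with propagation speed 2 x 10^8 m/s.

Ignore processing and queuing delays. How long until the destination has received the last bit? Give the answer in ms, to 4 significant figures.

0.3865 ms

L = 34000 bits.
Transmission delay per hop = L/R = 34000/6900000000 = 0.00492754 ms; 3 hops → 0.0147826 ms.
Propagation delays (d/s per hop): 0.0210784, 0.318627, 0.032 ms; sum = 0.371706 ms.
End-to-end = 0.3865 ms.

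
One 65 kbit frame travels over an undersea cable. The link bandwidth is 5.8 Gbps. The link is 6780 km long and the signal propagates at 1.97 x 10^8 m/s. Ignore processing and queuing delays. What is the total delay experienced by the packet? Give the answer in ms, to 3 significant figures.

L = 65000 bits.
Transmission delay = L/R = 65000 / 5800000000 = 0.0112069 ms.
Propagation delay = d/s = 6780000 m / 197000000 m/s = 34.4162 ms.
Total = 34.4 ms.

34.4 ms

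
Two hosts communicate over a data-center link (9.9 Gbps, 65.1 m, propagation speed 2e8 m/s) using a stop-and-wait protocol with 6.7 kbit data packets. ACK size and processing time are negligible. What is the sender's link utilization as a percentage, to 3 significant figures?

51.0 %

t_tx = L/R = 6700/9900000000 = 6.76768e-07 s.
t_prop = 65.1/200000000 = 3.255e-07 s; RTT = 6.51e-07 s.
Cycle = t_tx + RTT = 1.32777e-06 s.
Utilization = t_tx / cycle = 6.76768e-07/1.32777e-06 = 51.0 %.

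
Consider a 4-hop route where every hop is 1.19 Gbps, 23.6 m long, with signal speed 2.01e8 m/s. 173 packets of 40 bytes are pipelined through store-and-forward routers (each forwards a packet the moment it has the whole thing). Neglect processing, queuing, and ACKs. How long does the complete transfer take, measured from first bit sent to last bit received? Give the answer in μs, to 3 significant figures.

47.8 μs

Per-hop transmission t_tx = L/R = 320/1190000000 = 0.268908 μs.
Per-hop propagation t_prop = 23.6/2.01e+08 = 0.117413 μs.
Pipeline fill: first packet needs 4·t_tx to clear all hops; remaining 172 packets each add one t_tx.
Total = (4+173-1)·t_tx + 4·t_prop = 176·0.268908 + 4·0.117413 = 47.8 μs.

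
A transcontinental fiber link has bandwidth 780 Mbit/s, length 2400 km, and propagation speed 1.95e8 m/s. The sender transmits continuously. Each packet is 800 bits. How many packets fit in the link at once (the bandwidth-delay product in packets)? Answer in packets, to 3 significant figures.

Propagation delay = 2400000 / 195000000 = 0.0123077 s.
BDP = R × t_prop = 780000000 × 0.0123077 = 9600000 bits.
In packets of 800 bits: 12000 packets.

12000 packets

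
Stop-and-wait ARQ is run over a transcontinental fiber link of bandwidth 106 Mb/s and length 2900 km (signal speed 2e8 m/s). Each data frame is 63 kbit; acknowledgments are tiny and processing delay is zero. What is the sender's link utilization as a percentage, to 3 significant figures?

2.01 %

t_tx = L/R = 63000/106000000 = 0.00059434 s.
t_prop = 2900000/200000000 = 0.0145 s; RTT = 0.029 s.
Cycle = t_tx + RTT = 0.0295943 s.
Utilization = t_tx / cycle = 0.00059434/0.0295943 = 2.01 %.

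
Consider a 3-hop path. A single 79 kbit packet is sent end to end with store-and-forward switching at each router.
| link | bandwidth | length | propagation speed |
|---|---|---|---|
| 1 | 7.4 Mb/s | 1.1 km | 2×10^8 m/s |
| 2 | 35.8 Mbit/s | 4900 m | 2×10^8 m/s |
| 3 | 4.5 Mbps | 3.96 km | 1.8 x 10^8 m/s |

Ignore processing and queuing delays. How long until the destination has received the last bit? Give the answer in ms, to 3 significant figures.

L = 79000 bits.
Transmission delays (L/R per hop): 10.6757, 2.2067, 17.5556 ms; sum = 30.4379 ms.
Propagation delays (d/s per hop): 0.0055, 0.0245, 0.022 ms; sum = 0.052 ms.
End-to-end = 30.5 ms.

30.5 ms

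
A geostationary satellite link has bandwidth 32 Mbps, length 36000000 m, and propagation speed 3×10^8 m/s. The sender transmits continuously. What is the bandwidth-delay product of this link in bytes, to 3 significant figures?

Propagation delay = 36000000 / 300000000 = 0.12 s.
BDP = R × t_prop = 32000000 × 0.12 = 3840000 bits.
In bytes: 3840000/8 = 480000 bytes.

480000 bytes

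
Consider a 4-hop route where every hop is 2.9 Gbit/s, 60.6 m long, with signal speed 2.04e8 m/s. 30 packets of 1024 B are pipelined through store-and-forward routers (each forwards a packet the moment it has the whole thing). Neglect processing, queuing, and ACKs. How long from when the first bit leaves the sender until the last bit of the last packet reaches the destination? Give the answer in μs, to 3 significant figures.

94.4 μs

Per-hop transmission t_tx = L/R = 8192/2900000000 = 2.82483 μs.
Per-hop propagation t_prop = 60.6/204000000 = 0.297059 μs.
Pipeline fill: first packet needs 4·t_tx to clear all hops; remaining 29 packets each add one t_tx.
Total = (4+30-1)·t_tx + 4·t_prop = 33·2.82483 + 4·0.297059 = 94.4 μs.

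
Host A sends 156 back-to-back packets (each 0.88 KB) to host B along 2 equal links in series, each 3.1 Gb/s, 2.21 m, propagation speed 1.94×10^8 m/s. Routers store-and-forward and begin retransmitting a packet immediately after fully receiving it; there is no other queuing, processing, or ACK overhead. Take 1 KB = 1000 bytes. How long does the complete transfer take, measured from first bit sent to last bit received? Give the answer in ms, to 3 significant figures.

0.357 ms

Per-hop transmission t_tx = L/R = 7040/3100000000 = 0.00227097 ms.
Per-hop propagation t_prop = 2.21/194000000 = 1.13918e-05 ms.
Pipeline fill: first packet needs 2·t_tx to clear all hops; remaining 155 packets each add one t_tx.
Total = (2+156-1)·t_tx + 2·t_prop = 157·0.00227097 + 2·1.13918e-05 = 0.357 ms.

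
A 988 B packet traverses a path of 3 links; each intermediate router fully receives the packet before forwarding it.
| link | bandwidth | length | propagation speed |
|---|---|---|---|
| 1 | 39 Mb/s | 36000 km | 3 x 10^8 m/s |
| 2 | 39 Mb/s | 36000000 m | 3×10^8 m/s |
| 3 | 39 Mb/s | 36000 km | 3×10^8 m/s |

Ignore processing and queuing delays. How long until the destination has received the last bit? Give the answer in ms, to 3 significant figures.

L = 988 × 8 = 7904 bits.
Transmission delay per hop = L/R = 7904/39000000 = 0.202667 ms; 3 hops → 0.608 ms.
Propagation delays (d/s per hop): 120, 120, 120 ms; sum = 360 ms.
End-to-end = 361 ms.

361 ms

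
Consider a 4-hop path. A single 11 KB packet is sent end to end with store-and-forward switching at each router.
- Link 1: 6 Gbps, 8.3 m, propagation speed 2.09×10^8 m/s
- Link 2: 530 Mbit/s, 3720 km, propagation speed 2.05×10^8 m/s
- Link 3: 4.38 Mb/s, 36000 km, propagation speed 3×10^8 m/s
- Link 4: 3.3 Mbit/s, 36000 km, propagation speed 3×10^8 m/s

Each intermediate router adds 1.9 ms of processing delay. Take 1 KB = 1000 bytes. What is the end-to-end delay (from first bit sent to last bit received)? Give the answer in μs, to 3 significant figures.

L = 88000 bits.
Transmission delays (L/R per hop): 14.6667, 166.038, 20091.3, 26666.7 μs; sum = 46938.7 μs.
Propagation delays (d/s per hop): 0.0397129, 18146.3, 120000, 120000 μs; sum = 258146 μs.
Processing at 3 router(s): 3 × 1.9 ms = 5700 μs.
End-to-end = 311000 μs.

311000 μs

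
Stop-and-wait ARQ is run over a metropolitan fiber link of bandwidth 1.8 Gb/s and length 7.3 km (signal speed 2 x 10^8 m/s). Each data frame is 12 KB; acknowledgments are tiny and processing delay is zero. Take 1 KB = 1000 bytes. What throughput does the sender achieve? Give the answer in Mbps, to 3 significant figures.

t_tx = L/R = 96000/1800000000 = 5.33333e-05 s.
t_prop = 7300/200000000 = 3.65e-05 s; RTT = 7.3e-05 s.
Cycle = t_tx + RTT = 0.000126333 s.
Throughput = L / cycle = 96000 / 0.000126333 = 760 Mbps.

760 Mbps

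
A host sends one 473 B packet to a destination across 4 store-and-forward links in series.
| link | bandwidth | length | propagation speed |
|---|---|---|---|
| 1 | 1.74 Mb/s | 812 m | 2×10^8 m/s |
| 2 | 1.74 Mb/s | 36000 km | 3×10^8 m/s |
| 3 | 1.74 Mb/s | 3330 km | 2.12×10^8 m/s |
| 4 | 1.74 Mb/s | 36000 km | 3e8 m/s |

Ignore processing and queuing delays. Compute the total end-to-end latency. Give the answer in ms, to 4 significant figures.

L = 473 × 8 = 3784 bits.
Transmission delay per hop = L/R = 3784/1740000 = 2.17471 ms; 4 hops → 8.69885 ms.
Propagation delays (d/s per hop): 0.00406, 120, 15.7075, 120 ms; sum = 255.712 ms.
End-to-end = 264.4 ms.

264.4 ms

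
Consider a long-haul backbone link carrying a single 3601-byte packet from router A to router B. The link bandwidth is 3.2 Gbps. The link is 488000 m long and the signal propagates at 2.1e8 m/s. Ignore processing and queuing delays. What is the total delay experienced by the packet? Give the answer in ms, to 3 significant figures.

2.33 ms

L = 3601 × 8 = 28808 bits.
Transmission delay = L/R = 28808 / 3200000000 = 0.0090025 ms.
Propagation delay = d/s = 488000 m / 210000000 m/s = 2.32381 ms.
Total = 2.33 ms.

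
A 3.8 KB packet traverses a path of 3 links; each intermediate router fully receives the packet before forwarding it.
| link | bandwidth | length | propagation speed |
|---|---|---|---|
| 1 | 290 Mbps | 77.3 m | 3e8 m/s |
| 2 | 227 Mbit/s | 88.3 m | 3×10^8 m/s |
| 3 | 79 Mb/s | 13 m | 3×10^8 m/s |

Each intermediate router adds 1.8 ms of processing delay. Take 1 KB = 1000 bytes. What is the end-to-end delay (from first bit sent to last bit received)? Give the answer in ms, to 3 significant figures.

L = 30400 bits.
Transmission delays (L/R per hop): 0.104828, 0.133921, 0.38481 ms; sum = 0.623558 ms.
Propagation delays (d/s per hop): 0.000257667, 0.000294333, 4.33333e-05 ms; sum = 0.000595333 ms.
Processing at 2 router(s): 2 × 1.8 ms = 3.6 ms.
End-to-end = 4.22 ms.

4.22 ms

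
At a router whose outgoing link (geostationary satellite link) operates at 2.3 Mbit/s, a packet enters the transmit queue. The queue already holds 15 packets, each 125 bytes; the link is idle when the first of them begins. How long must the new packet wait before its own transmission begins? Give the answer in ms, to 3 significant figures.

6.52 ms

Each queued packet: L/R = 1000/2300000 = 0.434783 ms.
15 queued → 6.52174 ms.
Queuing delay = 6.52 ms.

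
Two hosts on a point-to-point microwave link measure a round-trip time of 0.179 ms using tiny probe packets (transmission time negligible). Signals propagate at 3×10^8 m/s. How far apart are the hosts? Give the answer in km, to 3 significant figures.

26.9 km

One-way propagation = RTT/2 = 0.0895 ms.
d = s × t = 300000000 × 8.95e-05 = 26.9 km.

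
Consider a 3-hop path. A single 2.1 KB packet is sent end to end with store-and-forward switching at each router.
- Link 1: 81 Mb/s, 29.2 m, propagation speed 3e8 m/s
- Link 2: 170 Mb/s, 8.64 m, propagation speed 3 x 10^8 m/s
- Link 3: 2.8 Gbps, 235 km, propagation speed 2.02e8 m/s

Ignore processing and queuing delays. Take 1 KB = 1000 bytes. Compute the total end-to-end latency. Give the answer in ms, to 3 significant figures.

L = 16800 bits.
Transmission delays (L/R per hop): 0.207407, 0.0988235, 0.006 ms; sum = 0.312231 ms.
Propagation delays (d/s per hop): 9.73333e-05, 2.88e-05, 1.16337 ms; sum = 1.16349 ms.
End-to-end = 1.48 ms.

1.48 ms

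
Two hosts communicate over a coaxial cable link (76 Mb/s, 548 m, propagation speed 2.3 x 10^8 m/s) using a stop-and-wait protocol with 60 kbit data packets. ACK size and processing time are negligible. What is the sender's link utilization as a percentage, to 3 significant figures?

99.4 %

t_tx = L/R = 60000/76000000 = 0.000789474 s.
t_prop = 548/2.3e+08 = 2.38261e-06 s; RTT = 4.76522e-06 s.
Cycle = t_tx + RTT = 0.000794239 s.
Utilization = t_tx / cycle = 0.000789474/0.000794239 = 99.4 %.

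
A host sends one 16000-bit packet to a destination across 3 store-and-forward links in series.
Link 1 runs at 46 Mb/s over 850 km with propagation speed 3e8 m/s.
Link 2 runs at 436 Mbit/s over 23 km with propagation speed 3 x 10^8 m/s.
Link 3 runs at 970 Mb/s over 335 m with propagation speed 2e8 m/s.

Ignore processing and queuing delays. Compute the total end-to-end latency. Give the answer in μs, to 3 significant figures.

Transmission delays (L/R per hop): 347.826, 36.6972, 16.4948 μs; sum = 401.018 μs.
Propagation delays (d/s per hop): 2833.33, 76.6667, 1.675 μs; sum = 2911.68 μs.
End-to-end = 3310 μs.

3310 μs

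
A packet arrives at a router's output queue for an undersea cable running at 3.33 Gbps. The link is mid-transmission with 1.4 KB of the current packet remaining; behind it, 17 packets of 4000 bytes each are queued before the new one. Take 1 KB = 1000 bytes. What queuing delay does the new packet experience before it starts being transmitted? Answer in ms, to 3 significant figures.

Each queued packet: L/R = 32000/3330000000 = 0.00960961 ms.
17 queued → 0.163363 ms.
Plus remaining 11200 bits of current packet: 0.00336336 ms.
Queuing delay = 0.167 ms.

0.167 ms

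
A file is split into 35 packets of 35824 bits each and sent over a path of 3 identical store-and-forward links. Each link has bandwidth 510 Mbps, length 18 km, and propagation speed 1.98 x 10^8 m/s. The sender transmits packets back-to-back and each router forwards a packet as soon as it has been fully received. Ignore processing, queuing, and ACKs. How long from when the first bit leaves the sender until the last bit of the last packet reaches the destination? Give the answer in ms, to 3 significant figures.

2.87 ms

Per-hop transmission t_tx = L/R = 35824/510000000 = 0.0702431 ms.
Per-hop propagation t_prop = 18000/198000000 = 0.0909091 ms.
Pipeline fill: first packet needs 3·t_tx to clear all hops; remaining 34 packets each add one t_tx.
Total = (3+35-1)·t_tx + 3·t_prop = 37·0.0702431 + 3·0.0909091 = 2.87 ms.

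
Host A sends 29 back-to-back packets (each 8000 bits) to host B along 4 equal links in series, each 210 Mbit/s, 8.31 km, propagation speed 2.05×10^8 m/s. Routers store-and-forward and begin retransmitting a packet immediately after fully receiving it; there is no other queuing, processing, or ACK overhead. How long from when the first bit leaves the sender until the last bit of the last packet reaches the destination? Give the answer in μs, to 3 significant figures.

1380 μs

Per-hop transmission t_tx = L/R = 8000/210000000 = 38.0952 μs.
Per-hop propagation t_prop = 8310/2.05e+08 = 40.5366 μs.
Pipeline fill: first packet needs 4·t_tx to clear all hops; remaining 28 packets each add one t_tx.
Total = (4+29-1)·t_tx + 4·t_prop = 32·38.0952 + 4·40.5366 = 1380 μs.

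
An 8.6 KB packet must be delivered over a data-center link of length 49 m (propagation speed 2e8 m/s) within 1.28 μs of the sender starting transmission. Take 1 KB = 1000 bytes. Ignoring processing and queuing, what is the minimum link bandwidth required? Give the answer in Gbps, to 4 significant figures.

66.47 Gbps

L = 68800 bits.
Propagation delay = 49 / 200000000 = 0.245 μs.
Transmission budget = 1.28 − 0.245 = 1.035 μs.
R ≥ L / t_tx = 68800 bits / 1.035e-06 s = 66.47 Gbps.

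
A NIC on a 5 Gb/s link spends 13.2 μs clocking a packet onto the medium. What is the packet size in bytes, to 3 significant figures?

8250 bytes

L = R × t_tx = 5000000000 b/s × 1.32e-05 s = 66000 bits.
In bytes: 66000 / 8 = 8250 bytes.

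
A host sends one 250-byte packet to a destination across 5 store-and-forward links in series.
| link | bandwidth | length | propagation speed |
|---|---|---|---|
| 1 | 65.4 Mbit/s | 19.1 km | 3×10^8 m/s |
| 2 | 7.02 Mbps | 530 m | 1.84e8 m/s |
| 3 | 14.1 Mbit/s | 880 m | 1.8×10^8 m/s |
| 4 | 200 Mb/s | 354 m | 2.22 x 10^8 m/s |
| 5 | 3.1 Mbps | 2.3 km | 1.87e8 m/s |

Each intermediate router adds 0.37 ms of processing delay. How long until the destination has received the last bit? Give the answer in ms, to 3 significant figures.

L = 250 × 8 = 2000 bits.
Transmission delays (L/R per hop): 0.030581, 0.2849, 0.141844, 0.01, 0.645161 ms; sum = 1.11249 ms.
Propagation delays (d/s per hop): 0.0636667, 0.00288043, 0.00488889, 0.00159459, 0.0122995 ms; sum = 0.0853301 ms.
Processing at 4 router(s): 4 × 0.37 ms = 1.48 ms.
End-to-end = 2.68 ms.

2.68 ms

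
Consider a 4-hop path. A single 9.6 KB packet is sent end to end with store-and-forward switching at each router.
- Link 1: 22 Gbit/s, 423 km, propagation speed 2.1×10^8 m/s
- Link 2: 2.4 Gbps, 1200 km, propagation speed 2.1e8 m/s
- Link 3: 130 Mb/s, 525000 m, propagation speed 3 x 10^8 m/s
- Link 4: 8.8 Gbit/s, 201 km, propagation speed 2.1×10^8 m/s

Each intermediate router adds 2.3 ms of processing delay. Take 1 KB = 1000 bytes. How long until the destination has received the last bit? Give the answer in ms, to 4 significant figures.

L = 76800 bits.
Transmission delays (L/R per hop): 0.00349091, 0.032, 0.590769, 0.00872727 ms; sum = 0.634987 ms.
Propagation delays (d/s per hop): 2.01429, 5.71429, 1.75, 0.957143 ms; sum = 10.4357 ms.
Processing at 3 router(s): 3 × 2.3 ms = 6.9 ms.
End-to-end = 17.97 ms.

17.97 ms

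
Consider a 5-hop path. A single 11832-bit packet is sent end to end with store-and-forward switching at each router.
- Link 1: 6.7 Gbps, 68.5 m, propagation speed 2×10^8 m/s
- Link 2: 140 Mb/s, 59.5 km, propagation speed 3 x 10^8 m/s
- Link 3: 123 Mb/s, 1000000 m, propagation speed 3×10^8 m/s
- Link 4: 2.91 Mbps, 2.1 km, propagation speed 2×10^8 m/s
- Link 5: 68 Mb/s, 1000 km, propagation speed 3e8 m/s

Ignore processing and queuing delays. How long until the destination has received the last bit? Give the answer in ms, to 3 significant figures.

Transmission delays (L/R per hop): 0.00176597, 0.0845143, 0.0961951, 4.06598, 0.174 ms; sum = 4.42245 ms.
Propagation delays (d/s per hop): 0.0003425, 0.198333, 3.33333, 0.0105, 3.33333 ms; sum = 6.87584 ms.
End-to-end = 11.3 ms.

11.3 ms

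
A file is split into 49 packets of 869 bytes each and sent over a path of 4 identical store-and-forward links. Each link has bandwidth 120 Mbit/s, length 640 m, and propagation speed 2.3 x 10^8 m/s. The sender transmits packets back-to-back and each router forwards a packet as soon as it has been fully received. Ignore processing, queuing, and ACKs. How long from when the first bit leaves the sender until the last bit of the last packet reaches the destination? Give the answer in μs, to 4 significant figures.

Per-hop transmission t_tx = L/R = 6952/120000000 = 57.9333 μs.
Per-hop propagation t_prop = 640/2.3e+08 = 2.78261 μs.
Pipeline fill: first packet needs 4·t_tx to clear all hops; remaining 48 packets each add one t_tx.
Total = (4+49-1)·t_tx + 4·t_prop = 52·57.9333 + 4·2.78261 = 3024 μs.

3024 μs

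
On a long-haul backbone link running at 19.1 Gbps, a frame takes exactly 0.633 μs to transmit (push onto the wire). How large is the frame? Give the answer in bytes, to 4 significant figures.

1511 bytes

L = R × t_tx = 19100000000 b/s × 6.33e-07 s = 12090.3 bits.
In bytes: 12090.3 / 8 = 1511 bytes.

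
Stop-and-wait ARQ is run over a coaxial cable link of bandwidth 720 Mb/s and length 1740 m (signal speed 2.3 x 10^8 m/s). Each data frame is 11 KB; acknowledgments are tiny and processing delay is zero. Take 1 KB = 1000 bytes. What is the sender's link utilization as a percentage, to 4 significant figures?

88.98 %

t_tx = L/R = 88000/720000000 = 0.000122222 s.
t_prop = 1740/2.3e+08 = 7.56522e-06 s; RTT = 1.51304e-05 s.
Cycle = t_tx + RTT = 0.000137353 s.
Utilization = t_tx / cycle = 0.000122222/0.000137353 = 88.98 %.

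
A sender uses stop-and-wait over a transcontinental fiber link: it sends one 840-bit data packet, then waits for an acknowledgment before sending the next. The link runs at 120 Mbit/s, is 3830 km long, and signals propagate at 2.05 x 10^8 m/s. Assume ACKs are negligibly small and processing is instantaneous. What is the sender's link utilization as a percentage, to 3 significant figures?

0.0187 %

t_tx = L/R = 840/120000000 = 7e-06 s.
t_prop = 3830000/2.05e+08 = 0.0186829 s; RTT = 0.0373659 s.
Cycle = t_tx + RTT = 0.0373729 s.
Utilization = t_tx / cycle = 7e-06/0.0373729 = 0.0187 %.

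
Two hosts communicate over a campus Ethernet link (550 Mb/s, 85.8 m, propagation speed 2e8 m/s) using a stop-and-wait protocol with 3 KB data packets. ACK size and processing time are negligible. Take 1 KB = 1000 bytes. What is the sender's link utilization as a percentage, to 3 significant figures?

98.1 %

t_tx = L/R = 24000/550000000 = 4.36364e-05 s.
t_prop = 85.8/200000000 = 4.29e-07 s; RTT = 8.58e-07 s.
Cycle = t_tx + RTT = 4.44944e-05 s.
Utilization = t_tx / cycle = 4.36364e-05/4.44944e-05 = 98.1 %.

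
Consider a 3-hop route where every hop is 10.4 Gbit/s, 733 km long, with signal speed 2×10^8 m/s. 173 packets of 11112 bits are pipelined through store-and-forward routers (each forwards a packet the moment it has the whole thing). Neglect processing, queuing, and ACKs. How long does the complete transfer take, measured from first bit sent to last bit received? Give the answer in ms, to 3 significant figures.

11.2 ms

Per-hop transmission t_tx = L/R = 11112/10400000000 = 0.00106846 ms.
Per-hop propagation t_prop = 733000/200000000 = 3.665 ms.
Pipeline fill: first packet needs 3·t_tx to clear all hops; remaining 172 packets each add one t_tx.
Total = (3+173-1)·t_tx + 3·t_prop = 175·0.00106846 + 3·3.665 = 11.2 ms.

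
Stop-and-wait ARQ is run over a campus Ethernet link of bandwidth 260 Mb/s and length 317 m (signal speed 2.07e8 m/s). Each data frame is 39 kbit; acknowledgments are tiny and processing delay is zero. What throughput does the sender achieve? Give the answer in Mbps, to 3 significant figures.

t_tx = L/R = 39000/260000000 = 0.00015 s.
t_prop = 317/2.07e+08 = 1.5314e-06 s; RTT = 3.0628e-06 s.
Cycle = t_tx + RTT = 0.000153063 s.
Throughput = L / cycle = 39000 / 0.000153063 = 255 Mbps.

255 Mbps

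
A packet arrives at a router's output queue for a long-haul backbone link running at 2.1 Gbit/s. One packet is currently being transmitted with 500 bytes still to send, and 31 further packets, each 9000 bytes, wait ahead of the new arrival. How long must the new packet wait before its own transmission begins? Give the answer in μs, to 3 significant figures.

Each queued packet: L/R = 72000/2100000000 = 34.2857 μs.
31 queued → 1062.86 μs.
Plus remaining 4000 bits of current packet: 1.90476 μs.
Queuing delay = 1060 μs.

1060 μs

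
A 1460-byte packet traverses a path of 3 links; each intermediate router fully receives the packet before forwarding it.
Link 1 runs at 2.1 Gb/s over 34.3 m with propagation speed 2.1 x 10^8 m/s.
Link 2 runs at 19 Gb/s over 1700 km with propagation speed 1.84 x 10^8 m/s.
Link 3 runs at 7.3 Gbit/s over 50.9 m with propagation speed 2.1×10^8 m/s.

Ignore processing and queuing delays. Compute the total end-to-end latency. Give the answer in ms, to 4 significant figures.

L = 1460 × 8 = 11680 bits.
Transmission delays (L/R per hop): 0.0055619, 0.000614737, 0.0016 ms; sum = 0.00777664 ms.
Propagation delays (d/s per hop): 0.000163333, 9.23913, 0.000242381 ms; sum = 9.23954 ms.
End-to-end = 9.247 ms.

9.247 ms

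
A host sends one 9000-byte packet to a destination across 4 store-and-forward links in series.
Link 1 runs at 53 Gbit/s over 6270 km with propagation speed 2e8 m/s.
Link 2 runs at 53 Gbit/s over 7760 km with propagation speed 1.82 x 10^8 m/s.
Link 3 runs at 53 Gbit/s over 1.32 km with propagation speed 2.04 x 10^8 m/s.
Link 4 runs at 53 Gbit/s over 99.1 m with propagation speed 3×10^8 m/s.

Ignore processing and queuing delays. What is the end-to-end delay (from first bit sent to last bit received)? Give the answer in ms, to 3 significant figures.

74.0 ms

L = 9000 × 8 = 72000 bits.
Transmission delay per hop = L/R = 72000/53000000000 = 0.00135849 ms; 4 hops → 0.00543396 ms.
Propagation delays (d/s per hop): 31.35, 42.6374, 0.00647059, 0.000330333 ms; sum = 73.9942 ms.
End-to-end = 74.0 ms.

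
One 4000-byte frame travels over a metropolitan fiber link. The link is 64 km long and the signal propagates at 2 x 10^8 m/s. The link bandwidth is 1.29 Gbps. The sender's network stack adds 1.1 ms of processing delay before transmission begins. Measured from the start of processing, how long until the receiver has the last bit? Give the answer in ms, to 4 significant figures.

L = 4000 × 8 = 32000 bits.
Transmission delay = L/R = 32000 / 1290000000 = 0.0248062 ms.
Propagation delay = d/s = 64000 m / 200000000 m/s = 0.32 ms.
Plus processing delay 1.1 ms = 1.1 ms.
Total = 1.445 ms.

1.445 ms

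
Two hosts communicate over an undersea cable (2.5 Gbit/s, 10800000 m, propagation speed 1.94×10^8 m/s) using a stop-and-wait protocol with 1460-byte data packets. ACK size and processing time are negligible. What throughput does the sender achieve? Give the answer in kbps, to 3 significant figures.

105 kbps

t_tx = L/R = 11680/2500000000 = 4.672e-06 s.
t_prop = 10800000/194000000 = 0.0556701 s; RTT = 0.11134 s.
Cycle = t_tx + RTT = 0.111345 s.
Throughput = L / cycle = 11680 / 0.111345 = 105 kbps.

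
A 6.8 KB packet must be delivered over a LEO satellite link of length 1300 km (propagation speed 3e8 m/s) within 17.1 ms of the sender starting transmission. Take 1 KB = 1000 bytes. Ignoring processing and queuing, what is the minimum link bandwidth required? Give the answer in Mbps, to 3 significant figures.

4.26 Mbps

L = 54400 bits.
Propagation delay = 1300000 / 300000000 = 4.33333 ms.
Transmission budget = 17.1 − 4.33333 = 12.7667 ms.
R ≥ L / t_tx = 54400 bits / 0.0127667 s = 4.26 Mbps.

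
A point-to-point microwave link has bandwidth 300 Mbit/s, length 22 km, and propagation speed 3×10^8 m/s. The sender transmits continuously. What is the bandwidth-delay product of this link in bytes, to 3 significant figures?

Propagation delay = 22000 / 300000000 = 7.33333e-05 s.
BDP = R × t_prop = 300000000 × 7.33333e-05 = 22000 bits.
In bytes: 22000/8 = 2750 bytes.

2750 bytes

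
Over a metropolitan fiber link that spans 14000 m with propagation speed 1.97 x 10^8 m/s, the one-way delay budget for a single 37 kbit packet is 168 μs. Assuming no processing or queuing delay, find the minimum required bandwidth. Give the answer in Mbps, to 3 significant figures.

382 Mbps

Propagation delay = 14000 / 197000000 = 71.066 μs.
Transmission budget = 168 − 71.066 = 96.934 μs.
R ≥ L / t_tx = 37000 bits / 9.6934e-05 s = 382 Mbps.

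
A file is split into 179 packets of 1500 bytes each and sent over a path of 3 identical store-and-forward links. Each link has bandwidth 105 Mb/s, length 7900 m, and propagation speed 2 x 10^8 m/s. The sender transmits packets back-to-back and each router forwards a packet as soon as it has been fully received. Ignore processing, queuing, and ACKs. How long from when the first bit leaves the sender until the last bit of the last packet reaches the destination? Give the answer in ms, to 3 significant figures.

Per-hop transmission t_tx = L/R = 12000/105000000 = 0.114286 ms.
Per-hop propagation t_prop = 7900/200000000 = 0.0395 ms.
Pipeline fill: first packet needs 3·t_tx to clear all hops; remaining 178 packets each add one t_tx.
Total = (3+179-1)·t_tx + 3·t_prop = 181·0.114286 + 3·0.0395 = 20.8 ms.

20.8 ms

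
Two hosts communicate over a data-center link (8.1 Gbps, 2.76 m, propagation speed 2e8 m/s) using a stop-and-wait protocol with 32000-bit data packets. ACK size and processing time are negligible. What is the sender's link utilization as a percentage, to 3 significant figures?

t_tx = L/R = 32000/8100000000 = 3.95062e-06 s.
t_prop = 2.76/200000000 = 1.38e-08 s; RTT = 2.76e-08 s.
Cycle = t_tx + RTT = 3.97822e-06 s.
Utilization = t_tx / cycle = 3.95062e-06/3.97822e-06 = 99.3 %.

99.3 %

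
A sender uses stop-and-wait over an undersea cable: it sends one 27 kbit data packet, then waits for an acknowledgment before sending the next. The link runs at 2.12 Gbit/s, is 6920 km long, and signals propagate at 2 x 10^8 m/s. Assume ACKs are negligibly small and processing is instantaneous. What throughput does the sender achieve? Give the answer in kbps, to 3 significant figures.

t_tx = L/R = 27000/2120000000 = 1.27358e-05 s.
t_prop = 6920000/200000000 = 0.0346 s; RTT = 0.0692 s.
Cycle = t_tx + RTT = 0.0692127 s.
Throughput = L / cycle = 27000 / 0.0692127 = 390 kbps.

390 kbps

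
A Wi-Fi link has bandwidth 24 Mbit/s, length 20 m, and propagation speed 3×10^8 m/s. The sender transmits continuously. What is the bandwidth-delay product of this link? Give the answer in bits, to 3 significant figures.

1.60 bits

Propagation delay = 20 / 300000000 = 6.66667e-08 s.
BDP = R × t_prop = 24000000 × 6.66667e-08 = 1.6 bits.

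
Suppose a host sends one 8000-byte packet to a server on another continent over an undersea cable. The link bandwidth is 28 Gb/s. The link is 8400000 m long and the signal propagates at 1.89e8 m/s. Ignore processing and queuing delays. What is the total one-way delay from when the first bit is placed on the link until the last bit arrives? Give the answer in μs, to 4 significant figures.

L = 8000 × 8 = 64000 bits.
Transmission delay = L/R = 64000 / 28000000000 = 2.28571 μs.
Propagation delay = d/s = 8400000 m / 189000000 m/s = 44444.4 μs.
Total = 44450 μs.

44450 μs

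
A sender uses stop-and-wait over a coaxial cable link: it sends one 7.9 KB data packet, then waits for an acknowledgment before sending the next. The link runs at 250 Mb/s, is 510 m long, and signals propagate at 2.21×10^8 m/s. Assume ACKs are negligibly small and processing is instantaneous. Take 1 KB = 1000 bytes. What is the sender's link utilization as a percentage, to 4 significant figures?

t_tx = L/R = 63200/250000000 = 0.0002528 s.
t_prop = 510/221000000 = 2.30769e-06 s; RTT = 4.61538e-06 s.
Cycle = t_tx + RTT = 0.000257415 s.
Utilization = t_tx / cycle = 0.0002528/0.000257415 = 98.21 %.

98.21 %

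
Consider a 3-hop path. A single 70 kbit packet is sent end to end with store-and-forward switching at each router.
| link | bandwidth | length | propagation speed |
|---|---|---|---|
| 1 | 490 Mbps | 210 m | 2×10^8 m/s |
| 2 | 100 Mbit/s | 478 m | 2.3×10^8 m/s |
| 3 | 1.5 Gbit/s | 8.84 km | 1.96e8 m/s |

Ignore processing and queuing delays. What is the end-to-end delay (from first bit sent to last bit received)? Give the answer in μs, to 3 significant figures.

L = 70000 bits.
Transmission delays (L/R per hop): 142.857, 700, 46.6667 μs; sum = 889.524 μs.
Propagation delays (d/s per hop): 1.05, 2.07826, 45.102 μs; sum = 48.2303 μs.
End-to-end = 938 μs.

938 μs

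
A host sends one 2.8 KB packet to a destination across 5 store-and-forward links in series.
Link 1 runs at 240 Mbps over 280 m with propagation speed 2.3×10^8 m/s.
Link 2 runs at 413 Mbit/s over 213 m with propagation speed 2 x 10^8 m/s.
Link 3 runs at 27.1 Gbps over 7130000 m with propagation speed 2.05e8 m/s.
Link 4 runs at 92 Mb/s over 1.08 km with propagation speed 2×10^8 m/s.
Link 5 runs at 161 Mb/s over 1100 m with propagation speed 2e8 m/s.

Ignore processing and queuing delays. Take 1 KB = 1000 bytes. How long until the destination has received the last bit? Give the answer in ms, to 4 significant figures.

L = 22400 bits.
Transmission delays (L/R per hop): 0.0933333, 0.0542373, 0.000826568, 0.243478, 0.13913 ms; sum = 0.531006 ms.
Propagation delays (d/s per hop): 0.00121739, 0.001065, 34.7805, 0.0054, 0.0055 ms; sum = 34.7937 ms.
End-to-end = 35.32 ms.

35.32 ms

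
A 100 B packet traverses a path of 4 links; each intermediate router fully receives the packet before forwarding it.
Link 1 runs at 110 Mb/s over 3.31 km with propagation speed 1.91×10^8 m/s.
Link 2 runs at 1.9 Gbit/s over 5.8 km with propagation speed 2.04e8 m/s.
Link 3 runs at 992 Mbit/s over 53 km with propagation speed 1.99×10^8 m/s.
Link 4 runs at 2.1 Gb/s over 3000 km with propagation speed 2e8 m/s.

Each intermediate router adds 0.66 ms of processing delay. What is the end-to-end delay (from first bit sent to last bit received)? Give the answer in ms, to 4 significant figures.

L = 100 × 8 = 800 bits.
Transmission delays (L/R per hop): 0.00727273, 0.000421053, 0.000806452, 0.000380952 ms; sum = 0.00888118 ms.
Propagation delays (d/s per hop): 0.0173298, 0.0284314, 0.266332, 15 ms; sum = 15.3121 ms.
Processing at 3 router(s): 3 × 0.66 ms = 1.98 ms.
End-to-end = 17.30 ms.

17.30 ms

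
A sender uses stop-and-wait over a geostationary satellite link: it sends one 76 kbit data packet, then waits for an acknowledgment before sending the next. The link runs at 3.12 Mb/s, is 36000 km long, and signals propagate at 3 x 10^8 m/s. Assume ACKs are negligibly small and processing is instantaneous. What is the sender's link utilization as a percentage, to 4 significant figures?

t_tx = L/R = 76000/3120000 = 0.024359 s.
t_prop = 36000000/300000000 = 0.12 s; RTT = 0.24 s.
Cycle = t_tx + RTT = 0.264359 s.
Utilization = t_tx / cycle = 0.024359/0.264359 = 9.214 %.

9.214 %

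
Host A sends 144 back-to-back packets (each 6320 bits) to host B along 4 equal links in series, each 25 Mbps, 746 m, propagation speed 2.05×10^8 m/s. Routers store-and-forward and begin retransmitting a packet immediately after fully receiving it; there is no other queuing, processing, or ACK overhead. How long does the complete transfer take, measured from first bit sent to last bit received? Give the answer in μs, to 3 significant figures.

37200 μs

Per-hop transmission t_tx = L/R = 6320/25000000 = 252.8 μs.
Per-hop propagation t_prop = 746/2.05e+08 = 3.63902 μs.
Pipeline fill: first packet needs 4·t_tx to clear all hops; remaining 143 packets each add one t_tx.
Total = (4+144-1)·t_tx + 4·t_prop = 147·252.8 + 4·3.63902 = 37200 μs.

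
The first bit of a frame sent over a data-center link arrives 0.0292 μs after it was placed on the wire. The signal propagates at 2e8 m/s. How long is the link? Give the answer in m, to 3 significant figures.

d = s × t_prop = 200000000 × 2.92e-08 = 5.84 m.

5.84 m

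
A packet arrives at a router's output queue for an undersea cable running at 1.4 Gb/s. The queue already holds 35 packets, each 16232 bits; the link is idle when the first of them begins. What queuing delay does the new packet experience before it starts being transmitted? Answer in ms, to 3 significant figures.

0.406 ms

Each queued packet: L/R = 16232/1400000000 = 0.0115943 ms.
35 queued → 0.4058 ms.
Queuing delay = 0.406 ms.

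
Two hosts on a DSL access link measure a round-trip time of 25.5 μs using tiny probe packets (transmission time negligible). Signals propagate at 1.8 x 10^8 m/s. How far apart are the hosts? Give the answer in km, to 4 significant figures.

2.295 km

One-way propagation = RTT/2 = 12.75 μs.
d = s × t = 180000000 × 1.275e-05 = 2.295 km.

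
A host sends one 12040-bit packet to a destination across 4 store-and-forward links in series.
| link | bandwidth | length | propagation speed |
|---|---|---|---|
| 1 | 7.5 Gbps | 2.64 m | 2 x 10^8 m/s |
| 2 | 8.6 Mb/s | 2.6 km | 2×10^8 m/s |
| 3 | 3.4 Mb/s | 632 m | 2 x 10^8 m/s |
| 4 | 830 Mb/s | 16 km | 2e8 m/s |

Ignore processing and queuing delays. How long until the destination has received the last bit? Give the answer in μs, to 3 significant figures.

Transmission delays (L/R per hop): 1.60533, 1400, 3541.18, 14.506 μs; sum = 4957.29 μs.
Propagation delays (d/s per hop): 0.0132, 13, 3.16, 80 μs; sum = 96.1732 μs.
End-to-end = 5050 μs.

5050 μs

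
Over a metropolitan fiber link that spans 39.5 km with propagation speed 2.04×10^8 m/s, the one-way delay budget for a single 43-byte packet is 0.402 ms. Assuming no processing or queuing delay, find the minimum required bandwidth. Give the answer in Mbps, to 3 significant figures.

L = 344 bits.
Propagation delay = 39500 / 204000000 = 0.193627 ms.
Transmission budget = 0.402 − 0.193627 = 0.208373 ms.
R ≥ L / t_tx = 344 bits / 0.000208373 s = 1.65 Mbps.

1.65 Mbps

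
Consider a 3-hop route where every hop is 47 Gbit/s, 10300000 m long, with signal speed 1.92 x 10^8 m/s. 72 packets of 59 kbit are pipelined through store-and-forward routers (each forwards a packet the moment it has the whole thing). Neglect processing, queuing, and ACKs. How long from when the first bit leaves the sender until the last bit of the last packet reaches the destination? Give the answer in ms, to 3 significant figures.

Per-hop transmission t_tx = L/R = 59000/47000000000 = 0.00125532 ms.
Per-hop propagation t_prop = 10300000/192000000 = 53.6458 ms.
Pipeline fill: first packet needs 3·t_tx to clear all hops; remaining 71 packets each add one t_tx.
Total = (3+72-1)·t_tx + 3·t_prop = 74·0.00125532 + 3·53.6458 = 161 ms.

161 ms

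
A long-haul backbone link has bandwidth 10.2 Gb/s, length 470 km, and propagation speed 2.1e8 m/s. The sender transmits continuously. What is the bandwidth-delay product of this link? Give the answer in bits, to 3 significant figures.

22800000 bits

Propagation delay = 470000 / 210000000 = 0.0022381 s.
BDP = R × t_prop = 10200000000 × 0.0022381 = 22828600 bits.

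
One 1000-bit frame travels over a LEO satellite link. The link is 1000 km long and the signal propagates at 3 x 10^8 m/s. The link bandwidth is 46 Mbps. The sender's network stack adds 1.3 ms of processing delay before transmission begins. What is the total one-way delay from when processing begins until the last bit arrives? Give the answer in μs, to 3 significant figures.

Transmission delay = L/R = 1000 / 46000000 = 21.7391 μs.
Propagation delay = d/s = 1000000 m / 300000000 m/s = 3333.33 μs.
Plus processing delay 1.3 ms = 1300 μs.
Total = 4660 μs.

4660 μs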